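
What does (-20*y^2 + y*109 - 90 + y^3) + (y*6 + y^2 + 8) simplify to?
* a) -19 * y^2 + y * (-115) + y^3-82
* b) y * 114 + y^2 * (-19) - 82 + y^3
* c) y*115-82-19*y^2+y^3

Adding the polynomials and combining like terms:
(-20*y^2 + y*109 - 90 + y^3) + (y*6 + y^2 + 8)
= y*115-82-19*y^2+y^3
c) y*115-82-19*y^2+y^3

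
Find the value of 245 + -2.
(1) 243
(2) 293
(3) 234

245 + -2 = 243
1) 243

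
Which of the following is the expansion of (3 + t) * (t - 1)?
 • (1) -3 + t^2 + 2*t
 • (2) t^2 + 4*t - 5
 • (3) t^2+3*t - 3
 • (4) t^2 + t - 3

Expanding (3 + t) * (t - 1):
= -3 + t^2 + 2*t
1) -3 + t^2 + 2*t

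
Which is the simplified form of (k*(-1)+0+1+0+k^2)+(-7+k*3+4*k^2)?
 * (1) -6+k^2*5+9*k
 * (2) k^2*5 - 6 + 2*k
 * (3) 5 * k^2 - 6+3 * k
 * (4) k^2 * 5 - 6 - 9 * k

Adding the polynomials and combining like terms:
(k*(-1) + 0 + 1 + 0 + k^2) + (-7 + k*3 + 4*k^2)
= k^2*5 - 6 + 2*k
2) k^2*5 - 6 + 2*k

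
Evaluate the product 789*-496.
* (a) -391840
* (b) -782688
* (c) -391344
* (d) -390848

789 * -496 = -391344
c) -391344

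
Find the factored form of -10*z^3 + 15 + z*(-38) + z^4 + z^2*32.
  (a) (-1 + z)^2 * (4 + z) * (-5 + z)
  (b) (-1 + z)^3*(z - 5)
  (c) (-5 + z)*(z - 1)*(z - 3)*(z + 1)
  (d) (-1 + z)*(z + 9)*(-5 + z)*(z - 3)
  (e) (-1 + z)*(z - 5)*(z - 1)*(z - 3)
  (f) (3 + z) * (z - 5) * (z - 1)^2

We need to factor -10*z^3 + 15 + z*(-38) + z^4 + z^2*32.
The factored form is (-1 + z)*(z - 5)*(z - 1)*(z - 3).
e) (-1 + z)*(z - 5)*(z - 1)*(z - 3)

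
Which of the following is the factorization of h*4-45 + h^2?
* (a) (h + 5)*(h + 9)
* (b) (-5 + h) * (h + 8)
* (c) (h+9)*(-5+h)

We need to factor h*4-45 + h^2.
The factored form is (h+9)*(-5+h).
c) (h+9)*(-5+h)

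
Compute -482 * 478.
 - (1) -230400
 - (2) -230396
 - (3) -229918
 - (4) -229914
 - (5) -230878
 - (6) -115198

-482 * 478 = -230396
2) -230396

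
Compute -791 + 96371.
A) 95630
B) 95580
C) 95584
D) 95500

-791 + 96371 = 95580
B) 95580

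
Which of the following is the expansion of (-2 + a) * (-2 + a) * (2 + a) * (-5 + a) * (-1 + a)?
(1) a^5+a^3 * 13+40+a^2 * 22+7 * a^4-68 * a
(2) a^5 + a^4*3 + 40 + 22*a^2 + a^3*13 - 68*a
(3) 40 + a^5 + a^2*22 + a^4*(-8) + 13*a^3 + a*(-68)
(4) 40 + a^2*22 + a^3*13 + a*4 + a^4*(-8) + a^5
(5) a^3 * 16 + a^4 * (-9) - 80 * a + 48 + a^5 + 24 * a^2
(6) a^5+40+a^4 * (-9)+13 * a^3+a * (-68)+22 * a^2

Expanding (-2 + a) * (-2 + a) * (2 + a) * (-5 + a) * (-1 + a):
= 40 + a^5 + a^2*22 + a^4*(-8) + 13*a^3 + a*(-68)
3) 40 + a^5 + a^2*22 + a^4*(-8) + 13*a^3 + a*(-68)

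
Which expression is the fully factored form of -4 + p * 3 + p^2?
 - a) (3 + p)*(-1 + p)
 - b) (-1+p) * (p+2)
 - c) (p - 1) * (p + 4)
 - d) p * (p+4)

We need to factor -4 + p * 3 + p^2.
The factored form is (p - 1) * (p + 4).
c) (p - 1) * (p + 4)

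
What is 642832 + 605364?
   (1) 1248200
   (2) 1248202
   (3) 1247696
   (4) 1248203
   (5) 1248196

642832 + 605364 = 1248196
5) 1248196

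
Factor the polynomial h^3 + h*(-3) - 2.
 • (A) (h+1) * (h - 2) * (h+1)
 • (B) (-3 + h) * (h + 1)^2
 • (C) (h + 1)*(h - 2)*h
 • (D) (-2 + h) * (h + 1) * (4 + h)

We need to factor h^3 + h*(-3) - 2.
The factored form is (h+1) * (h - 2) * (h+1).
A) (h+1) * (h - 2) * (h+1)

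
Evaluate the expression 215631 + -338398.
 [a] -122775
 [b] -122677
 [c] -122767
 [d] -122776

215631 + -338398 = -122767
c) -122767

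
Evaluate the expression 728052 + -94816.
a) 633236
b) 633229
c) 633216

728052 + -94816 = 633236
a) 633236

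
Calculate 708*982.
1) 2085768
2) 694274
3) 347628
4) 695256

708 * 982 = 695256
4) 695256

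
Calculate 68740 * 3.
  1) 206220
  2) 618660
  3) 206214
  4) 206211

68740 * 3 = 206220
1) 206220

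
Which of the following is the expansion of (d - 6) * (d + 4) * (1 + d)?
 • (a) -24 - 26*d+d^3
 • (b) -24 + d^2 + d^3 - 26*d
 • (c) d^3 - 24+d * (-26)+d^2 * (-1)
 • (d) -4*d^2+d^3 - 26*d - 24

Expanding (d - 6) * (d + 4) * (1 + d):
= d^3 - 24+d * (-26)+d^2 * (-1)
c) d^3 - 24+d * (-26)+d^2 * (-1)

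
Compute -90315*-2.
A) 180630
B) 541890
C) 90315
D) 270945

-90315 * -2 = 180630
A) 180630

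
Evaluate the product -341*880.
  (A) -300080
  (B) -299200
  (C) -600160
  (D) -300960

-341 * 880 = -300080
A) -300080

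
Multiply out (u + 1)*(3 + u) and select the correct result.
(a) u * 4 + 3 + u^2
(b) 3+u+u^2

Expanding (u + 1)*(3 + u):
= u * 4 + 3 + u^2
a) u * 4 + 3 + u^2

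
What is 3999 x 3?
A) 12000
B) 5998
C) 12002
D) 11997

3999 * 3 = 11997
D) 11997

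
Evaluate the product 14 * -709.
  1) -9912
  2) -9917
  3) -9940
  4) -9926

14 * -709 = -9926
4) -9926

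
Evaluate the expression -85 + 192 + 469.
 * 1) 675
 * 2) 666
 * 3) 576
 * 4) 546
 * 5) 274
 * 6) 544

First: -85 + 192 = 107
Then: 107 + 469 = 576
3) 576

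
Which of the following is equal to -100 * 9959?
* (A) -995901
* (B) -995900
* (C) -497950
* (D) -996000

-100 * 9959 = -995900
B) -995900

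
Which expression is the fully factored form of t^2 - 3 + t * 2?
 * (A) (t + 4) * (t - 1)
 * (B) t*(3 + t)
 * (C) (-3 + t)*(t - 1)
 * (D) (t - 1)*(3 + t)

We need to factor t^2 - 3 + t * 2.
The factored form is (t - 1)*(3 + t).
D) (t - 1)*(3 + t)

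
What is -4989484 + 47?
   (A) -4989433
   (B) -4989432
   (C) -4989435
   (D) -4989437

-4989484 + 47 = -4989437
D) -4989437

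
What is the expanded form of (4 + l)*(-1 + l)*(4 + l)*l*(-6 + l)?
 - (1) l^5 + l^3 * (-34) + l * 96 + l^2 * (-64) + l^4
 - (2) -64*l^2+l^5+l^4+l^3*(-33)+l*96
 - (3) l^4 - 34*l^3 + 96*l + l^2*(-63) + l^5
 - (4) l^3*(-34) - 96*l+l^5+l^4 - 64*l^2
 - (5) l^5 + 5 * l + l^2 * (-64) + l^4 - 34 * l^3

Expanding (4 + l)*(-1 + l)*(4 + l)*l*(-6 + l):
= l^5 + l^3 * (-34) + l * 96 + l^2 * (-64) + l^4
1) l^5 + l^3 * (-34) + l * 96 + l^2 * (-64) + l^4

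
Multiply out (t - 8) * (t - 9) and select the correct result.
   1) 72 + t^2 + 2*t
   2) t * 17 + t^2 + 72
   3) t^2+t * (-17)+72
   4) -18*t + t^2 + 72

Expanding (t - 8) * (t - 9):
= t^2+t * (-17)+72
3) t^2+t * (-17)+72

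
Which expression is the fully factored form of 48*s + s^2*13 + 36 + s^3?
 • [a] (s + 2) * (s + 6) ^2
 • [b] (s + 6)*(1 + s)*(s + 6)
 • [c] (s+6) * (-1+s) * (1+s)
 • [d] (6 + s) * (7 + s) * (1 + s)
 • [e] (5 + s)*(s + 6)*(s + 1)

We need to factor 48*s + s^2*13 + 36 + s^3.
The factored form is (s + 6)*(1 + s)*(s + 6).
b) (s + 6)*(1 + s)*(s + 6)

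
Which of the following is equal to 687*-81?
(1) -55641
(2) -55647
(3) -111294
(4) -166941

687 * -81 = -55647
2) -55647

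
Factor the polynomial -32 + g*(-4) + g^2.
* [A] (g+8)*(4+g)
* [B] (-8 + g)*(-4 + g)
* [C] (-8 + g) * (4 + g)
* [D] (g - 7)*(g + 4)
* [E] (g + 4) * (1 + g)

We need to factor -32 + g*(-4) + g^2.
The factored form is (-8 + g) * (4 + g).
C) (-8 + g) * (4 + g)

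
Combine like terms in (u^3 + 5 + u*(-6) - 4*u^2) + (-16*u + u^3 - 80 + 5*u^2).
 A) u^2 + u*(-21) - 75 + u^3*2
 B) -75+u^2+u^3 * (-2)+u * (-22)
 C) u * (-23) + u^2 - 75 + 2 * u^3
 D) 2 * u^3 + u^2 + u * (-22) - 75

Adding the polynomials and combining like terms:
(u^3 + 5 + u*(-6) - 4*u^2) + (-16*u + u^3 - 80 + 5*u^2)
= 2 * u^3 + u^2 + u * (-22) - 75
D) 2 * u^3 + u^2 + u * (-22) - 75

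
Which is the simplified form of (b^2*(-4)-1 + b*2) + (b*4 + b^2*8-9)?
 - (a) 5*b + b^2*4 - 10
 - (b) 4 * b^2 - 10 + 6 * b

Adding the polynomials and combining like terms:
(b^2*(-4) - 1 + b*2) + (b*4 + b^2*8 - 9)
= 4 * b^2 - 10 + 6 * b
b) 4 * b^2 - 10 + 6 * b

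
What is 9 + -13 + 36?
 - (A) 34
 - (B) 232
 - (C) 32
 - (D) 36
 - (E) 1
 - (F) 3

First: 9 + -13 = -4
Then: -4 + 36 = 32
C) 32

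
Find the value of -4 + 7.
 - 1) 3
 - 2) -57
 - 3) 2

-4 + 7 = 3
1) 3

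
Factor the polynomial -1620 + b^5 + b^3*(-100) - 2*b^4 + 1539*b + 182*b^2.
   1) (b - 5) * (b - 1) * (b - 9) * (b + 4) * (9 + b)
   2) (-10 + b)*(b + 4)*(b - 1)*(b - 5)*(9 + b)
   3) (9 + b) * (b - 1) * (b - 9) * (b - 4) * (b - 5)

We need to factor -1620 + b^5 + b^3*(-100) - 2*b^4 + 1539*b + 182*b^2.
The factored form is (b - 5) * (b - 1) * (b - 9) * (b + 4) * (9 + b).
1) (b - 5) * (b - 1) * (b - 9) * (b + 4) * (9 + b)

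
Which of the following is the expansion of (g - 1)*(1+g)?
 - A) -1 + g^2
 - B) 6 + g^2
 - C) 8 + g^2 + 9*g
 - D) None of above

Expanding (g - 1)*(1+g):
= -1 + g^2
A) -1 + g^2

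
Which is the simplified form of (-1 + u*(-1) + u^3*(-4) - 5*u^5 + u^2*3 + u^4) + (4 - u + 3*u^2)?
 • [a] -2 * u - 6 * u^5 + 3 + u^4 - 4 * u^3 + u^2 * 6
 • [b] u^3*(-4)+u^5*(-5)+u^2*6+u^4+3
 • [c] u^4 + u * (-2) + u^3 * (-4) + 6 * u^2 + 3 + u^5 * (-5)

Adding the polynomials and combining like terms:
(-1 + u*(-1) + u^3*(-4) - 5*u^5 + u^2*3 + u^4) + (4 - u + 3*u^2)
= u^4 + u * (-2) + u^3 * (-4) + 6 * u^2 + 3 + u^5 * (-5)
c) u^4 + u * (-2) + u^3 * (-4) + 6 * u^2 + 3 + u^5 * (-5)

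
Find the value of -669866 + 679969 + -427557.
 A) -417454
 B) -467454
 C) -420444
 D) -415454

First: -669866 + 679969 = 10103
Then: 10103 + -427557 = -417454
A) -417454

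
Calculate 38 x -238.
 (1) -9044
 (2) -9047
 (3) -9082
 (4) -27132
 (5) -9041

38 * -238 = -9044
1) -9044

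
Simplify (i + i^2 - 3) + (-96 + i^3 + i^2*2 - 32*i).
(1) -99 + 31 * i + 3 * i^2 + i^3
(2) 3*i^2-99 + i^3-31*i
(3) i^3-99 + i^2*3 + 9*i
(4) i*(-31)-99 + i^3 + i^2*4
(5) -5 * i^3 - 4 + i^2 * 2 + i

Adding the polynomials and combining like terms:
(i + i^2 - 3) + (-96 + i^3 + i^2*2 - 32*i)
= 3*i^2-99 + i^3-31*i
2) 3*i^2-99 + i^3-31*i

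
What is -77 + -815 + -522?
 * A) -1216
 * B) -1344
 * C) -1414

First: -77 + -815 = -892
Then: -892 + -522 = -1414
C) -1414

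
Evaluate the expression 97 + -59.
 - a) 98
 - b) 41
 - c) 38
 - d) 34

97 + -59 = 38
c) 38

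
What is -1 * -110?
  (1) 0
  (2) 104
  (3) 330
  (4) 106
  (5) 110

-1 * -110 = 110
5) 110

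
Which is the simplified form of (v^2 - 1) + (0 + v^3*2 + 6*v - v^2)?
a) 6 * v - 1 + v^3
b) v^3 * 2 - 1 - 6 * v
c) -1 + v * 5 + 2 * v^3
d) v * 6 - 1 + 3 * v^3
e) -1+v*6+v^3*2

Adding the polynomials and combining like terms:
(v^2 - 1) + (0 + v^3*2 + 6*v - v^2)
= -1+v*6+v^3*2
e) -1+v*6+v^3*2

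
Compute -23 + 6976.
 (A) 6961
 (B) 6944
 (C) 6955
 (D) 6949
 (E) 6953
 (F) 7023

-23 + 6976 = 6953
E) 6953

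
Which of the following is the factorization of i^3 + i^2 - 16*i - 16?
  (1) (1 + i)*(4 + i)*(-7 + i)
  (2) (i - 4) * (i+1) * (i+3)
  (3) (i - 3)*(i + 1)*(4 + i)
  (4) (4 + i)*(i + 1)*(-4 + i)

We need to factor i^3 + i^2 - 16*i - 16.
The factored form is (4 + i)*(i + 1)*(-4 + i).
4) (4 + i)*(i + 1)*(-4 + i)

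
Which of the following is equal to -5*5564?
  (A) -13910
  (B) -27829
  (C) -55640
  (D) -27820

-5 * 5564 = -27820
D) -27820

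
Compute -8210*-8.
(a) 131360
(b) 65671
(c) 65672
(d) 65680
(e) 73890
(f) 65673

-8210 * -8 = 65680
d) 65680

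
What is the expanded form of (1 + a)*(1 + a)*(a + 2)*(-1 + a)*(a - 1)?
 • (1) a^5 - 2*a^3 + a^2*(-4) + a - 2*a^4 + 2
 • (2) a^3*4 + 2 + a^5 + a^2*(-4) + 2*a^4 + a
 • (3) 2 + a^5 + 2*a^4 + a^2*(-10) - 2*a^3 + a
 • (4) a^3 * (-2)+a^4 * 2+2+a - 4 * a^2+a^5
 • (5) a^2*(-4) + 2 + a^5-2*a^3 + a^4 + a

Expanding (1 + a)*(1 + a)*(a + 2)*(-1 + a)*(a - 1):
= a^3 * (-2)+a^4 * 2+2+a - 4 * a^2+a^5
4) a^3 * (-2)+a^4 * 2+2+a - 4 * a^2+a^5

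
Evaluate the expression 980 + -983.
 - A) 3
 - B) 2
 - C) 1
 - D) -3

980 + -983 = -3
D) -3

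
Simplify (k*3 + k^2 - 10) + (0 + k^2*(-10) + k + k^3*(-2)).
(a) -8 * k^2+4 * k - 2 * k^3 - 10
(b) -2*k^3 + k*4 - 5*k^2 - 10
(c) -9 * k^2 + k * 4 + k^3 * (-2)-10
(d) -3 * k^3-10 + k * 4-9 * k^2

Adding the polynomials and combining like terms:
(k*3 + k^2 - 10) + (0 + k^2*(-10) + k + k^3*(-2))
= -9 * k^2 + k * 4 + k^3 * (-2)-10
c) -9 * k^2 + k * 4 + k^3 * (-2)-10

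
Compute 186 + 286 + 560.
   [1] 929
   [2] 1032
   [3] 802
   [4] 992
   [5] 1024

First: 186 + 286 = 472
Then: 472 + 560 = 1032
2) 1032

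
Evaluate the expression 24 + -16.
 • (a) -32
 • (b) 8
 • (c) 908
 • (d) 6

24 + -16 = 8
b) 8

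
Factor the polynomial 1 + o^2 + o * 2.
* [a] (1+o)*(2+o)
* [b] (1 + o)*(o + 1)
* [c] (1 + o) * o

We need to factor 1 + o^2 + o * 2.
The factored form is (1 + o)*(o + 1).
b) (1 + o)*(o + 1)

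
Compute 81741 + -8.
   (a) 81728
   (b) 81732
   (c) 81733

81741 + -8 = 81733
c) 81733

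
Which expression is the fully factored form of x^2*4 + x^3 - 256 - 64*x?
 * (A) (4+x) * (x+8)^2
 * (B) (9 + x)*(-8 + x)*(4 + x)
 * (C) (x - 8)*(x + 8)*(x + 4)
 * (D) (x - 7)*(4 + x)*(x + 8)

We need to factor x^2*4 + x^3 - 256 - 64*x.
The factored form is (x - 8)*(x + 8)*(x + 4).
C) (x - 8)*(x + 8)*(x + 4)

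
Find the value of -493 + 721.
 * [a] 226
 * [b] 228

-493 + 721 = 228
b) 228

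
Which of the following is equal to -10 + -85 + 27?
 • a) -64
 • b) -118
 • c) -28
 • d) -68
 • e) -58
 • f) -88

First: -10 + -85 = -95
Then: -95 + 27 = -68
d) -68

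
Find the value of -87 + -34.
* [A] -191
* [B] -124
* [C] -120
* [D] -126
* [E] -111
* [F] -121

-87 + -34 = -121
F) -121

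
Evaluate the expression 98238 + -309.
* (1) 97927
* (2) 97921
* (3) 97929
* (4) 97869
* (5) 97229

98238 + -309 = 97929
3) 97929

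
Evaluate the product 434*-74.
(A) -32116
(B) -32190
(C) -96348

434 * -74 = -32116
A) -32116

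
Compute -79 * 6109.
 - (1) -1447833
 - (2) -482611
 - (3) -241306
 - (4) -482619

-79 * 6109 = -482611
2) -482611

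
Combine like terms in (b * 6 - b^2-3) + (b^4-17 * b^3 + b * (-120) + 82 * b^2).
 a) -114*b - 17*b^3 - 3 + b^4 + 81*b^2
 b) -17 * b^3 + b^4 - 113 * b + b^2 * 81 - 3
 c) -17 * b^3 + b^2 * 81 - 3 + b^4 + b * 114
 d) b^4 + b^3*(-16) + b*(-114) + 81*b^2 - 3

Adding the polynomials and combining like terms:
(b*6 - b^2 - 3) + (b^4 - 17*b^3 + b*(-120) + 82*b^2)
= -114*b - 17*b^3 - 3 + b^4 + 81*b^2
a) -114*b - 17*b^3 - 3 + b^4 + 81*b^2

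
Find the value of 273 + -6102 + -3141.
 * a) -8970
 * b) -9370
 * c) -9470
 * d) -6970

First: 273 + -6102 = -5829
Then: -5829 + -3141 = -8970
a) -8970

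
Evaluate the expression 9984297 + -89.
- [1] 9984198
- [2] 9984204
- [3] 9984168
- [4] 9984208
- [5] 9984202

9984297 + -89 = 9984208
4) 9984208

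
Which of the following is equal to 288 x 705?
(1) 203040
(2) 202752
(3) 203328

288 * 705 = 203040
1) 203040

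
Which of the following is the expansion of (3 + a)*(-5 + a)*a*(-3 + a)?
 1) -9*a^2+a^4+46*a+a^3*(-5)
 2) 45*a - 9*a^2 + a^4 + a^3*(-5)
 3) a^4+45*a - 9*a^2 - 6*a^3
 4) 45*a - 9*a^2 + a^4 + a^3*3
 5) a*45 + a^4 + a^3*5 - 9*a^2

Expanding (3 + a)*(-5 + a)*a*(-3 + a):
= 45*a - 9*a^2 + a^4 + a^3*(-5)
2) 45*a - 9*a^2 + a^4 + a^3*(-5)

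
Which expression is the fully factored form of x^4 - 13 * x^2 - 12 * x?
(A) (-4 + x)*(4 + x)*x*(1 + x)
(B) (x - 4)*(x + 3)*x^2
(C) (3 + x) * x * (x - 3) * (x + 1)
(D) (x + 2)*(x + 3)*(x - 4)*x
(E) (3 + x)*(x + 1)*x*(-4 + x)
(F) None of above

We need to factor x^4 - 13 * x^2 - 12 * x.
The factored form is (3 + x)*(x + 1)*x*(-4 + x).
E) (3 + x)*(x + 1)*x*(-4 + x)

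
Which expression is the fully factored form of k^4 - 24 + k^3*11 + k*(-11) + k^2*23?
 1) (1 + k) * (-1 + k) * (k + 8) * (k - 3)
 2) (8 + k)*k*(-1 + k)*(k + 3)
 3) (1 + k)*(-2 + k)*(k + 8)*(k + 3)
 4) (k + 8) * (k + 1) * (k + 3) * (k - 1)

We need to factor k^4 - 24 + k^3*11 + k*(-11) + k^2*23.
The factored form is (k + 8) * (k + 1) * (k + 3) * (k - 1).
4) (k + 8) * (k + 1) * (k + 3) * (k - 1)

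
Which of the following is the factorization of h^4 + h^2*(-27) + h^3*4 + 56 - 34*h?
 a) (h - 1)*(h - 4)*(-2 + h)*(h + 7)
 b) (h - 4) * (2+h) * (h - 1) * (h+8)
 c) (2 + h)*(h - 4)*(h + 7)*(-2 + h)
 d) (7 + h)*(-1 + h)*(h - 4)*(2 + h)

We need to factor h^4 + h^2*(-27) + h^3*4 + 56 - 34*h.
The factored form is (7 + h)*(-1 + h)*(h - 4)*(2 + h).
d) (7 + h)*(-1 + h)*(h - 4)*(2 + h)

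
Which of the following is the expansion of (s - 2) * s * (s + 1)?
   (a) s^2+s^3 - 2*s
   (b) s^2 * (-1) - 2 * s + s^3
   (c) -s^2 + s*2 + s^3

Expanding (s - 2) * s * (s + 1):
= s^2 * (-1) - 2 * s + s^3
b) s^2 * (-1) - 2 * s + s^3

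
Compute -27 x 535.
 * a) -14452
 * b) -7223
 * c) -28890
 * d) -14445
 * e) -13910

-27 * 535 = -14445
d) -14445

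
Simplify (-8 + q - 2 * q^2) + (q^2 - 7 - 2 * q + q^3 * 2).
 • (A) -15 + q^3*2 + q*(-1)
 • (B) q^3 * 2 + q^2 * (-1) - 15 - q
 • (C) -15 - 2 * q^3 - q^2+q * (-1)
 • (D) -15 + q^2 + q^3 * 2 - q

Adding the polynomials and combining like terms:
(-8 + q - 2*q^2) + (q^2 - 7 - 2*q + q^3*2)
= q^3 * 2 + q^2 * (-1) - 15 - q
B) q^3 * 2 + q^2 * (-1) - 15 - q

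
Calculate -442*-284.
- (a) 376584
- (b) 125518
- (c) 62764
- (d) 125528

-442 * -284 = 125528
d) 125528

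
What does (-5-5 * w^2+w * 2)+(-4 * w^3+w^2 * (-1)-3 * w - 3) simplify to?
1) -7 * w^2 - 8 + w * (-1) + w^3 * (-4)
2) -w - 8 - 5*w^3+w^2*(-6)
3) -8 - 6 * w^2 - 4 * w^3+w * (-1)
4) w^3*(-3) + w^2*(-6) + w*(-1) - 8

Adding the polynomials and combining like terms:
(-5 - 5*w^2 + w*2) + (-4*w^3 + w^2*(-1) - 3*w - 3)
= -8 - 6 * w^2 - 4 * w^3+w * (-1)
3) -8 - 6 * w^2 - 4 * w^3+w * (-1)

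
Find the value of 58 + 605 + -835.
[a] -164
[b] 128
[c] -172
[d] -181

First: 58 + 605 = 663
Then: 663 + -835 = -172
c) -172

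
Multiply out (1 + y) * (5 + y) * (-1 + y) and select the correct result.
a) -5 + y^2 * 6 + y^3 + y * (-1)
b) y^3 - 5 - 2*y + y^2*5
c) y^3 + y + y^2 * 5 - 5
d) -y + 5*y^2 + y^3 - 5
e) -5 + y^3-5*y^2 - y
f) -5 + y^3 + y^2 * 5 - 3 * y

Expanding (1 + y) * (5 + y) * (-1 + y):
= -y + 5*y^2 + y^3 - 5
d) -y + 5*y^2 + y^3 - 5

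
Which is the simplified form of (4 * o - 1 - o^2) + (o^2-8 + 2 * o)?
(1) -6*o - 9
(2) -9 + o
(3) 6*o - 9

Adding the polynomials and combining like terms:
(4*o - 1 - o^2) + (o^2 - 8 + 2*o)
= 6*o - 9
3) 6*o - 9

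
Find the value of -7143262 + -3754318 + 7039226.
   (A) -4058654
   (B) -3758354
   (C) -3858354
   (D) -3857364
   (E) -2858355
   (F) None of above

First: -7143262 + -3754318 = -10897580
Then: -10897580 + 7039226 = -3858354
C) -3858354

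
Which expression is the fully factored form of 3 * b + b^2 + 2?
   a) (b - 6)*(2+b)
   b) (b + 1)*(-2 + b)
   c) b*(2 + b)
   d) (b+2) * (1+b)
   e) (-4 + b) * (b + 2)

We need to factor 3 * b + b^2 + 2.
The factored form is (b+2) * (1+b).
d) (b+2) * (1+b)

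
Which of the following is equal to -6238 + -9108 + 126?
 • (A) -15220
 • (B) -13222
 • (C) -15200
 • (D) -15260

First: -6238 + -9108 = -15346
Then: -15346 + 126 = -15220
A) -15220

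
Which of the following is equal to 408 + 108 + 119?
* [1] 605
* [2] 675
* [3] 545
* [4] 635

First: 408 + 108 = 516
Then: 516 + 119 = 635
4) 635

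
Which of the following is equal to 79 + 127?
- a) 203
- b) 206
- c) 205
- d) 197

79 + 127 = 206
b) 206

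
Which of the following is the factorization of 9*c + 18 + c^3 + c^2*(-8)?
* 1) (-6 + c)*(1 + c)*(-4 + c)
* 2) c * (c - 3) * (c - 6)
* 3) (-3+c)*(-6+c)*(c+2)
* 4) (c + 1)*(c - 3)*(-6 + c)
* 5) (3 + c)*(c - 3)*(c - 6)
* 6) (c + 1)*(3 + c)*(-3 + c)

We need to factor 9*c + 18 + c^3 + c^2*(-8).
The factored form is (c + 1)*(c - 3)*(-6 + c).
4) (c + 1)*(c - 3)*(-6 + c)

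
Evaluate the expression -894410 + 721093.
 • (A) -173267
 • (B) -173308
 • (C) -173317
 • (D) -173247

-894410 + 721093 = -173317
C) -173317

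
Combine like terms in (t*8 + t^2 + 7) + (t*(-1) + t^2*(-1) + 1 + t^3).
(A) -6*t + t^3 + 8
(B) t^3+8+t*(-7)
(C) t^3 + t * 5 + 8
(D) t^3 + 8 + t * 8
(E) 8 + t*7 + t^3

Adding the polynomials and combining like terms:
(t*8 + t^2 + 7) + (t*(-1) + t^2*(-1) + 1 + t^3)
= 8 + t*7 + t^3
E) 8 + t*7 + t^3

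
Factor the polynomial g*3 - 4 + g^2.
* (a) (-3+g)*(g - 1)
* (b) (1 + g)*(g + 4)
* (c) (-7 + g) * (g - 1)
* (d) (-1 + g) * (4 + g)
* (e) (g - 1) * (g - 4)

We need to factor g*3 - 4 + g^2.
The factored form is (-1 + g) * (4 + g).
d) (-1 + g) * (4 + g)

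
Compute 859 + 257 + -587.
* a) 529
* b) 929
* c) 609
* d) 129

First: 859 + 257 = 1116
Then: 1116 + -587 = 529
a) 529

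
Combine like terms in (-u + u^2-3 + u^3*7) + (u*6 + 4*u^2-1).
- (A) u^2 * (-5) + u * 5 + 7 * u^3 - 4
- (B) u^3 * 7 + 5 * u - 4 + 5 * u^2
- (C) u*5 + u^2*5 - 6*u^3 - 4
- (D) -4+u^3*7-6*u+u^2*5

Adding the polynomials and combining like terms:
(-u + u^2 - 3 + u^3*7) + (u*6 + 4*u^2 - 1)
= u^3 * 7 + 5 * u - 4 + 5 * u^2
B) u^3 * 7 + 5 * u - 4 + 5 * u^2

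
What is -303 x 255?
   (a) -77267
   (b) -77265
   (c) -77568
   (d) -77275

-303 * 255 = -77265
b) -77265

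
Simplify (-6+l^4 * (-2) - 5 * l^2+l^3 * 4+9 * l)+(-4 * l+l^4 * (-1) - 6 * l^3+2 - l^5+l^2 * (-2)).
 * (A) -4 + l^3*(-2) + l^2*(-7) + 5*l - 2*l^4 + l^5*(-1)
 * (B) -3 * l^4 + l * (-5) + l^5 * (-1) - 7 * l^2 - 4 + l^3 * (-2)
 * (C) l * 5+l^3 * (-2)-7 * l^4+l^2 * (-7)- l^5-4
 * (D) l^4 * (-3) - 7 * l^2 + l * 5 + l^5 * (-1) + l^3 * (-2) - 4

Adding the polynomials and combining like terms:
(-6 + l^4*(-2) - 5*l^2 + l^3*4 + 9*l) + (-4*l + l^4*(-1) - 6*l^3 + 2 - l^5 + l^2*(-2))
= l^4 * (-3) - 7 * l^2 + l * 5 + l^5 * (-1) + l^3 * (-2) - 4
D) l^4 * (-3) - 7 * l^2 + l * 5 + l^5 * (-1) + l^3 * (-2) - 4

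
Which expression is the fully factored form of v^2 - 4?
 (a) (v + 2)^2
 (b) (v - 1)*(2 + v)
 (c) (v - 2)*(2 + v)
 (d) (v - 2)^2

We need to factor v^2 - 4.
The factored form is (v - 2)*(2 + v).
c) (v - 2)*(2 + v)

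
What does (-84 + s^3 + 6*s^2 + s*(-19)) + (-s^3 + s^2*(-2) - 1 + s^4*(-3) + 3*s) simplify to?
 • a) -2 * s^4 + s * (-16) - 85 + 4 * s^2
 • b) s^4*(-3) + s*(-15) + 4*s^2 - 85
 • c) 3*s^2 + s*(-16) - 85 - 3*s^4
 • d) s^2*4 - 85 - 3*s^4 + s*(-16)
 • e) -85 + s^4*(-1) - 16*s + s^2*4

Adding the polynomials and combining like terms:
(-84 + s^3 + 6*s^2 + s*(-19)) + (-s^3 + s^2*(-2) - 1 + s^4*(-3) + 3*s)
= s^2*4 - 85 - 3*s^4 + s*(-16)
d) s^2*4 - 85 - 3*s^4 + s*(-16)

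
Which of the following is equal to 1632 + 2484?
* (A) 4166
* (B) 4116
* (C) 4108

1632 + 2484 = 4116
B) 4116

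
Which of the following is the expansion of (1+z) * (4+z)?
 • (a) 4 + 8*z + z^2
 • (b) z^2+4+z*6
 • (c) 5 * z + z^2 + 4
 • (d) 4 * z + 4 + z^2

Expanding (1+z) * (4+z):
= 5 * z + z^2 + 4
c) 5 * z + z^2 + 4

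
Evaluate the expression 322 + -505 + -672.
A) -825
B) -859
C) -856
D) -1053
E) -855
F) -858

First: 322 + -505 = -183
Then: -183 + -672 = -855
E) -855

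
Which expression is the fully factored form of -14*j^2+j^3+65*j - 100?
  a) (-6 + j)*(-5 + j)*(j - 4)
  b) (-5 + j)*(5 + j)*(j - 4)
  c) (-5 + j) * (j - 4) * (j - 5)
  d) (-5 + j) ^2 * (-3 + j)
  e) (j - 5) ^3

We need to factor -14*j^2+j^3+65*j - 100.
The factored form is (-5 + j) * (j - 4) * (j - 5).
c) (-5 + j) * (j - 4) * (j - 5)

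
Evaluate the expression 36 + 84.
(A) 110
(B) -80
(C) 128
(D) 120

36 + 84 = 120
D) 120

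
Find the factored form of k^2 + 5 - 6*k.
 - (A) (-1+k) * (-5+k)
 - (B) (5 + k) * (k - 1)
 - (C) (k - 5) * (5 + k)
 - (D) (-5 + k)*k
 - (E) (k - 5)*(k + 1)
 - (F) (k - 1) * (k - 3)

We need to factor k^2 + 5 - 6*k.
The factored form is (-1+k) * (-5+k).
A) (-1+k) * (-5+k)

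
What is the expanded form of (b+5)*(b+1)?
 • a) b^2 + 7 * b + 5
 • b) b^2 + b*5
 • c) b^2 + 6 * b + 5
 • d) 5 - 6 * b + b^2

Expanding (b+5)*(b+1):
= b^2 + 6 * b + 5
c) b^2 + 6 * b + 5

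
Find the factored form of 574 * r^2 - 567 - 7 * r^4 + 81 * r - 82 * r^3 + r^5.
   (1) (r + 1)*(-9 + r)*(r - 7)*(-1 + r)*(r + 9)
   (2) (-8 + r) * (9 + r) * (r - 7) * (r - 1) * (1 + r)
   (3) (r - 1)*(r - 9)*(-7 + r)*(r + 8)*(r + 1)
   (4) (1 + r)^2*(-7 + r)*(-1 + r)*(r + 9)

We need to factor 574 * r^2 - 567 - 7 * r^4 + 81 * r - 82 * r^3 + r^5.
The factored form is (r + 1)*(-9 + r)*(r - 7)*(-1 + r)*(r + 9).
1) (r + 1)*(-9 + r)*(r - 7)*(-1 + r)*(r + 9)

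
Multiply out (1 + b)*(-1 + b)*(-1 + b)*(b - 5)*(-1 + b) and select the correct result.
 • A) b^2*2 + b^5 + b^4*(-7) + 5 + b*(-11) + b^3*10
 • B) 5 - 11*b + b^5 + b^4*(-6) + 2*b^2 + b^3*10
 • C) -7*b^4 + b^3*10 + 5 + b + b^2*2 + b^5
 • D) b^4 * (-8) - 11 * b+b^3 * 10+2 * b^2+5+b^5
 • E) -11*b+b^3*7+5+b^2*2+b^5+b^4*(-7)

Expanding (1 + b)*(-1 + b)*(-1 + b)*(b - 5)*(-1 + b):
= b^2*2 + b^5 + b^4*(-7) + 5 + b*(-11) + b^3*10
A) b^2*2 + b^5 + b^4*(-7) + 5 + b*(-11) + b^3*10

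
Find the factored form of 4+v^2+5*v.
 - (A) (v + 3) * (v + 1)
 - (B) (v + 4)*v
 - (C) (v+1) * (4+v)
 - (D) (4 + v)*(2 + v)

We need to factor 4+v^2+5*v.
The factored form is (v+1) * (4+v).
C) (v+1) * (4+v)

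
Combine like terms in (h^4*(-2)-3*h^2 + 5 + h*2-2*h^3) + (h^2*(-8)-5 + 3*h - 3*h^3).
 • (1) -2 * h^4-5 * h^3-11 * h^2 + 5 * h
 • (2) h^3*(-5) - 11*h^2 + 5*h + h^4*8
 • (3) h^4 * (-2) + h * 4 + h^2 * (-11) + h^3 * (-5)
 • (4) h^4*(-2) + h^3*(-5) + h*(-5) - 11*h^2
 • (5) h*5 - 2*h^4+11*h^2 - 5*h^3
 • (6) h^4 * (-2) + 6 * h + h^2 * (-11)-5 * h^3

Adding the polynomials and combining like terms:
(h^4*(-2) - 3*h^2 + 5 + h*2 - 2*h^3) + (h^2*(-8) - 5 + 3*h - 3*h^3)
= -2 * h^4-5 * h^3-11 * h^2 + 5 * h
1) -2 * h^4-5 * h^3-11 * h^2 + 5 * h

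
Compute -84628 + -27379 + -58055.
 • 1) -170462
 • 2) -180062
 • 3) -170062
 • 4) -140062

First: -84628 + -27379 = -112007
Then: -112007 + -58055 = -170062
3) -170062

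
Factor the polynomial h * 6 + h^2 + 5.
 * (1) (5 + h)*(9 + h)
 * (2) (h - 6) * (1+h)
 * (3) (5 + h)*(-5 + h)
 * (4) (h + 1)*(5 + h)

We need to factor h * 6 + h^2 + 5.
The factored form is (h + 1)*(5 + h).
4) (h + 1)*(5 + h)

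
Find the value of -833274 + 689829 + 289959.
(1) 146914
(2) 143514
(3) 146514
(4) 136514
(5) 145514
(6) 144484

First: -833274 + 689829 = -143445
Then: -143445 + 289959 = 146514
3) 146514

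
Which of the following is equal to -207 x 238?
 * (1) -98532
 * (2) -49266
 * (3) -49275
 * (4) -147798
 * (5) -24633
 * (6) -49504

-207 * 238 = -49266
2) -49266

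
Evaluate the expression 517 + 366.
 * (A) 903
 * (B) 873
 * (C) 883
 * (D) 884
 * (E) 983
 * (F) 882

517 + 366 = 883
C) 883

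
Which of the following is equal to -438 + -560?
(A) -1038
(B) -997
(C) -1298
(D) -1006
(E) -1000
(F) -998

-438 + -560 = -998
F) -998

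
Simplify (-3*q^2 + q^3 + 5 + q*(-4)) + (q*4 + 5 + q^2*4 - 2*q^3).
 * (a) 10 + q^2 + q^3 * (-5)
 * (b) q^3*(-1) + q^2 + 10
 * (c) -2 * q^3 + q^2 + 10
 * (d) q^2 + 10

Adding the polynomials and combining like terms:
(-3*q^2 + q^3 + 5 + q*(-4)) + (q*4 + 5 + q^2*4 - 2*q^3)
= q^3*(-1) + q^2 + 10
b) q^3*(-1) + q^2 + 10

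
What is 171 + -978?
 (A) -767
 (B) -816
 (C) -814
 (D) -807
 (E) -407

171 + -978 = -807
D) -807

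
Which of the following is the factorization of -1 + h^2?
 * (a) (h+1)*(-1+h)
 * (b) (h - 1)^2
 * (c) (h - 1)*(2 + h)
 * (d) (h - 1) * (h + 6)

We need to factor -1 + h^2.
The factored form is (h+1)*(-1+h).
a) (h+1)*(-1+h)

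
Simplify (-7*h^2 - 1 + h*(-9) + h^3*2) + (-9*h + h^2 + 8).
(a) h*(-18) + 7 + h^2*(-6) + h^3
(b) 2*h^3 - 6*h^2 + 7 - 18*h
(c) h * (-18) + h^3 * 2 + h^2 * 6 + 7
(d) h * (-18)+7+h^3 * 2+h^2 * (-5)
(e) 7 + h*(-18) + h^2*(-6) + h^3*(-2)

Adding the polynomials and combining like terms:
(-7*h^2 - 1 + h*(-9) + h^3*2) + (-9*h + h^2 + 8)
= 2*h^3 - 6*h^2 + 7 - 18*h
b) 2*h^3 - 6*h^2 + 7 - 18*h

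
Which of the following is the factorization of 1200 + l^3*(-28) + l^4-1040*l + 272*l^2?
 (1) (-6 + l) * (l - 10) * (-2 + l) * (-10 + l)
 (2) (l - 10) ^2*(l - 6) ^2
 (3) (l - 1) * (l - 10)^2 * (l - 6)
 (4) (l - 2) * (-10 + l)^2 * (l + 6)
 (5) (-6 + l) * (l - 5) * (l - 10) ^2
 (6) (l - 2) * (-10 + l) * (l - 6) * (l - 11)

We need to factor 1200 + l^3*(-28) + l^4-1040*l + 272*l^2.
The factored form is (-6 + l) * (l - 10) * (-2 + l) * (-10 + l).
1) (-6 + l) * (l - 10) * (-2 + l) * (-10 + l)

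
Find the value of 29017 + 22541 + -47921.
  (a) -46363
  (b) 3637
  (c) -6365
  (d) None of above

First: 29017 + 22541 = 51558
Then: 51558 + -47921 = 3637
b) 3637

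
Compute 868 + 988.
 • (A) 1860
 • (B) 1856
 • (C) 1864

868 + 988 = 1856
B) 1856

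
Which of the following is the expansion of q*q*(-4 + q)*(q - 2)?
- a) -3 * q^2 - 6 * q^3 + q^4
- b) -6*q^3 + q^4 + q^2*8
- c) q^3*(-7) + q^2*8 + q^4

Expanding q*q*(-4 + q)*(q - 2):
= -6*q^3 + q^4 + q^2*8
b) -6*q^3 + q^4 + q^2*8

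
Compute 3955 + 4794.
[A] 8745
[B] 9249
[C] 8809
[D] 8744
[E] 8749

3955 + 4794 = 8749
E) 8749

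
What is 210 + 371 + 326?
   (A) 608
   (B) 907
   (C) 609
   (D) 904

First: 210 + 371 = 581
Then: 581 + 326 = 907
B) 907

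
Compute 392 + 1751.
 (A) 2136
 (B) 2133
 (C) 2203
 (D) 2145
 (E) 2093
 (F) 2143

392 + 1751 = 2143
F) 2143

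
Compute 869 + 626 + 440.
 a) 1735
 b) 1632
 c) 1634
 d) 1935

First: 869 + 626 = 1495
Then: 1495 + 440 = 1935
d) 1935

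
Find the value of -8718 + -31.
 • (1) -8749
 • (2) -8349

-8718 + -31 = -8749
1) -8749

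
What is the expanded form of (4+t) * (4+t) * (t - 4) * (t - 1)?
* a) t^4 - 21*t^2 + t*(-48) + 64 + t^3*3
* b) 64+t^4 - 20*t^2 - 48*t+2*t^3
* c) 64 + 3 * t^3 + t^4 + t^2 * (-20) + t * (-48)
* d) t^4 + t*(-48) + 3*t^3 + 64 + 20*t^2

Expanding (4+t) * (4+t) * (t - 4) * (t - 1):
= 64 + 3 * t^3 + t^4 + t^2 * (-20) + t * (-48)
c) 64 + 3 * t^3 + t^4 + t^2 * (-20) + t * (-48)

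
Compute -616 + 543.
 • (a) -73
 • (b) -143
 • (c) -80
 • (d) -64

-616 + 543 = -73
a) -73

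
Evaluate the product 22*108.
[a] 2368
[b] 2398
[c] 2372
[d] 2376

22 * 108 = 2376
d) 2376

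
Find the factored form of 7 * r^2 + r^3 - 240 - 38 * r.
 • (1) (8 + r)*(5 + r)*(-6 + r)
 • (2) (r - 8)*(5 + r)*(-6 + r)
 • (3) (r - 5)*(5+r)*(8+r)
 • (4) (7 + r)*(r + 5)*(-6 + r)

We need to factor 7 * r^2 + r^3 - 240 - 38 * r.
The factored form is (8 + r)*(5 + r)*(-6 + r).
1) (8 + r)*(5 + r)*(-6 + r)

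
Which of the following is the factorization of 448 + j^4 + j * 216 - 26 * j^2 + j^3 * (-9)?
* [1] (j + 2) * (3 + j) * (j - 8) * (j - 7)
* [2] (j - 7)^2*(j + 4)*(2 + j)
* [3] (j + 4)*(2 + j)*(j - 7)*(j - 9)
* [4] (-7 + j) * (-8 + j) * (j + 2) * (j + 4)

We need to factor 448 + j^4 + j * 216 - 26 * j^2 + j^3 * (-9).
The factored form is (-7 + j) * (-8 + j) * (j + 2) * (j + 4).
4) (-7 + j) * (-8 + j) * (j + 2) * (j + 4)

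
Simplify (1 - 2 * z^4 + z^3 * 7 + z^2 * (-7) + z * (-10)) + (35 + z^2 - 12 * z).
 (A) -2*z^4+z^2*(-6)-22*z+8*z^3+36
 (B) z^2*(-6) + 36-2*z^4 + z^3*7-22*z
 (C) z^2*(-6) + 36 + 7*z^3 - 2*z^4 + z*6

Adding the polynomials and combining like terms:
(1 - 2*z^4 + z^3*7 + z^2*(-7) + z*(-10)) + (35 + z^2 - 12*z)
= z^2*(-6) + 36-2*z^4 + z^3*7-22*z
B) z^2*(-6) + 36-2*z^4 + z^3*7-22*z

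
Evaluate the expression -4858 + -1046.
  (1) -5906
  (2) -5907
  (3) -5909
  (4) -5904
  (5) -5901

-4858 + -1046 = -5904
4) -5904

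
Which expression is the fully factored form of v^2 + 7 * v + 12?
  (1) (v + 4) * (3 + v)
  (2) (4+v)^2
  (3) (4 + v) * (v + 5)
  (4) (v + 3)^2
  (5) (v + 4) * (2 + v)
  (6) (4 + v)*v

We need to factor v^2 + 7 * v + 12.
The factored form is (v + 4) * (3 + v).
1) (v + 4) * (3 + v)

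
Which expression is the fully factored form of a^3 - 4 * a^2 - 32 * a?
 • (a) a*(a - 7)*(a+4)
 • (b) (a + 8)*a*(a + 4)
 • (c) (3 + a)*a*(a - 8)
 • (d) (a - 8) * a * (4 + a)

We need to factor a^3 - 4 * a^2 - 32 * a.
The factored form is (a - 8) * a * (4 + a).
d) (a - 8) * a * (4 + a)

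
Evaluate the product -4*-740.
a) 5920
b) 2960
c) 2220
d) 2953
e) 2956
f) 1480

-4 * -740 = 2960
b) 2960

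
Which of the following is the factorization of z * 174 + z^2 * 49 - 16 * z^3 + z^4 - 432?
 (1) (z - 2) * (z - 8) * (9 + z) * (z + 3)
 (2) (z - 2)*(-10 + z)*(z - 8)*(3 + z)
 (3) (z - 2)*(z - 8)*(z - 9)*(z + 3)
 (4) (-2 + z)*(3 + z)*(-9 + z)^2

We need to factor z * 174 + z^2 * 49 - 16 * z^3 + z^4 - 432.
The factored form is (z - 2)*(z - 8)*(z - 9)*(z + 3).
3) (z - 2)*(z - 8)*(z - 9)*(z + 3)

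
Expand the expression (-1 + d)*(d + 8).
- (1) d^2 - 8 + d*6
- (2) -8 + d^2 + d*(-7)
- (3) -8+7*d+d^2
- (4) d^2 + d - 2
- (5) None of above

Expanding (-1 + d)*(d + 8):
= -8+7*d+d^2
3) -8+7*d+d^2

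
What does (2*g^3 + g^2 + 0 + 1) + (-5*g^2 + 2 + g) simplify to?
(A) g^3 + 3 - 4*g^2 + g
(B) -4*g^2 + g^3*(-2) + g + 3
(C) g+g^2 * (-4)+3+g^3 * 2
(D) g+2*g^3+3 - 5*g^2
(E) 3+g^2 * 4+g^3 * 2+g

Adding the polynomials and combining like terms:
(2*g^3 + g^2 + 0 + 1) + (-5*g^2 + 2 + g)
= g+g^2 * (-4)+3+g^3 * 2
C) g+g^2 * (-4)+3+g^3 * 2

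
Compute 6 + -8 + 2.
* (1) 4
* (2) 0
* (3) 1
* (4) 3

First: 6 + -8 = -2
Then: -2 + 2 = 0
2) 0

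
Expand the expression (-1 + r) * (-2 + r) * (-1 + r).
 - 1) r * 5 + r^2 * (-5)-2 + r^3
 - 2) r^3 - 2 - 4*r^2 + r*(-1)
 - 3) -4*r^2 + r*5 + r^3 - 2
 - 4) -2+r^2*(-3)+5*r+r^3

Expanding (-1 + r) * (-2 + r) * (-1 + r):
= -4*r^2 + r*5 + r^3 - 2
3) -4*r^2 + r*5 + r^3 - 2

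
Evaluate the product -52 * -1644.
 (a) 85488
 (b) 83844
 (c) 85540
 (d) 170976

-52 * -1644 = 85488
a) 85488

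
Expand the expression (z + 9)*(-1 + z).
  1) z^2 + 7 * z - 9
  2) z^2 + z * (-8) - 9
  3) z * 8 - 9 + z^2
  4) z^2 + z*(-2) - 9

Expanding (z + 9)*(-1 + z):
= z * 8 - 9 + z^2
3) z * 8 - 9 + z^2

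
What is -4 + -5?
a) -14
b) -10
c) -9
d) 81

-4 + -5 = -9
c) -9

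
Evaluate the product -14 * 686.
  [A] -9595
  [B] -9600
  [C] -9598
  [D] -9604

-14 * 686 = -9604
D) -9604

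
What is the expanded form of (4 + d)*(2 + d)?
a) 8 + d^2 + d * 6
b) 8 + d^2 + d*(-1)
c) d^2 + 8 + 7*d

Expanding (4 + d)*(2 + d):
= 8 + d^2 + d * 6
a) 8 + d^2 + d * 6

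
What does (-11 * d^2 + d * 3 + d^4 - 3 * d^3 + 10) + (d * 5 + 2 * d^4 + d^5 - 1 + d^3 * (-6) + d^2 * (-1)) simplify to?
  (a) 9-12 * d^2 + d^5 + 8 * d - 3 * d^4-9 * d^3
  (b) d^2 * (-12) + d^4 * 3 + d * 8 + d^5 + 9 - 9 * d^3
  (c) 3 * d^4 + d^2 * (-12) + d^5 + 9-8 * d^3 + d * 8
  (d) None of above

Adding the polynomials and combining like terms:
(-11*d^2 + d*3 + d^4 - 3*d^3 + 10) + (d*5 + 2*d^4 + d^5 - 1 + d^3*(-6) + d^2*(-1))
= d^2 * (-12) + d^4 * 3 + d * 8 + d^5 + 9 - 9 * d^3
b) d^2 * (-12) + d^4 * 3 + d * 8 + d^5 + 9 - 9 * d^3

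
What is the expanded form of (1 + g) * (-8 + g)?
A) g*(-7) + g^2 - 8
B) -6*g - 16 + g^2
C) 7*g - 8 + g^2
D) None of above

Expanding (1 + g) * (-8 + g):
= g*(-7) + g^2 - 8
A) g*(-7) + g^2 - 8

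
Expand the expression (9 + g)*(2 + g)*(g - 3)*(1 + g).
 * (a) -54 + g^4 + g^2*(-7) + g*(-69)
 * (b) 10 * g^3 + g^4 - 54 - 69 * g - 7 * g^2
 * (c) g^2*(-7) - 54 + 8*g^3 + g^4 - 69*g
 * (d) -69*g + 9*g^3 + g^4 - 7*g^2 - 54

Expanding (9 + g)*(2 + g)*(g - 3)*(1 + g):
= -69*g + 9*g^3 + g^4 - 7*g^2 - 54
d) -69*g + 9*g^3 + g^4 - 7*g^2 - 54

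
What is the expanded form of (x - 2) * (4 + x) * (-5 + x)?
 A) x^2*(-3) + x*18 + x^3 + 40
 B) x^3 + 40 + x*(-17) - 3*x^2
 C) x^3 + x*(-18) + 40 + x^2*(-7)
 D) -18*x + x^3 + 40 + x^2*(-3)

Expanding (x - 2) * (4 + x) * (-5 + x):
= -18*x + x^3 + 40 + x^2*(-3)
D) -18*x + x^3 + 40 + x^2*(-3)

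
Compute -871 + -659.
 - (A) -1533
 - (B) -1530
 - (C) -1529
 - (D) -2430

-871 + -659 = -1530
B) -1530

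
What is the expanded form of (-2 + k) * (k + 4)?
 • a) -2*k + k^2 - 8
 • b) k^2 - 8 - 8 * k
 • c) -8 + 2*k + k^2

Expanding (-2 + k) * (k + 4):
= -8 + 2*k + k^2
c) -8 + 2*k + k^2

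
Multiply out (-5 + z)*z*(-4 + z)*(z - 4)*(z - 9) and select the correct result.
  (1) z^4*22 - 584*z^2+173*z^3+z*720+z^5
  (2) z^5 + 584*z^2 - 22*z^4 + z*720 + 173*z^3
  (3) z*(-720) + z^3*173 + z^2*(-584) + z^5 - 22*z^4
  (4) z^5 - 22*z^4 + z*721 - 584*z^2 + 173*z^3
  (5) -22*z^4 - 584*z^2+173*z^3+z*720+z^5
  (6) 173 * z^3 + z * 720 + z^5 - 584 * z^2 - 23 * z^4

Expanding (-5 + z)*z*(-4 + z)*(z - 4)*(z - 9):
= -22*z^4 - 584*z^2+173*z^3+z*720+z^5
5) -22*z^4 - 584*z^2+173*z^3+z*720+z^5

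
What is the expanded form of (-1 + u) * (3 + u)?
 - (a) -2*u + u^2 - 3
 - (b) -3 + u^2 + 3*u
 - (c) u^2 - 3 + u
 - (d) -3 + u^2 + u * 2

Expanding (-1 + u) * (3 + u):
= -3 + u^2 + u * 2
d) -3 + u^2 + u * 2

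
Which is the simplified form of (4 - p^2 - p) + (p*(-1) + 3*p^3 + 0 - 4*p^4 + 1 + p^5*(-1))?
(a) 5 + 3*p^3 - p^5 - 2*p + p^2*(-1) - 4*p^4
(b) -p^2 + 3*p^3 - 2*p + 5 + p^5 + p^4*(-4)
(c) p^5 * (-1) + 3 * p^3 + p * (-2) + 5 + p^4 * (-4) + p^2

Adding the polynomials and combining like terms:
(4 - p^2 - p) + (p*(-1) + 3*p^3 + 0 - 4*p^4 + 1 + p^5*(-1))
= 5 + 3*p^3 - p^5 - 2*p + p^2*(-1) - 4*p^4
a) 5 + 3*p^3 - p^5 - 2*p + p^2*(-1) - 4*p^4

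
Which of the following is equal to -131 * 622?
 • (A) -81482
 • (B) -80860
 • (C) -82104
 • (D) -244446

-131 * 622 = -81482
A) -81482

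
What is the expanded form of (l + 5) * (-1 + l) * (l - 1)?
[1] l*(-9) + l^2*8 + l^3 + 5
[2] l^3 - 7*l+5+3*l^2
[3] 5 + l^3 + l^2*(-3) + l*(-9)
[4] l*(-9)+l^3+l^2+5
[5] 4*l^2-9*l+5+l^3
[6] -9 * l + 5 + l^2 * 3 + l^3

Expanding (l + 5) * (-1 + l) * (l - 1):
= -9 * l + 5 + l^2 * 3 + l^3
6) -9 * l + 5 + l^2 * 3 + l^3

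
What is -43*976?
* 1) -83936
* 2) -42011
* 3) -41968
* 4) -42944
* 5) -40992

-43 * 976 = -41968
3) -41968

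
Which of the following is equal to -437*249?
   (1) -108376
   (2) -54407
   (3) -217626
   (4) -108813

-437 * 249 = -108813
4) -108813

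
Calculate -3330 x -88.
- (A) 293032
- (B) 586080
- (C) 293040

-3330 * -88 = 293040
C) 293040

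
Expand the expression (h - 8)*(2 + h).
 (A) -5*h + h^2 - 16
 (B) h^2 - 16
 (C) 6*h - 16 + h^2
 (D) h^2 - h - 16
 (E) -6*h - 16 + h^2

Expanding (h - 8)*(2 + h):
= -6*h - 16 + h^2
E) -6*h - 16 + h^2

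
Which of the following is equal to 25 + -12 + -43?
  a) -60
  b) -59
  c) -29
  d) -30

First: 25 + -12 = 13
Then: 13 + -43 = -30
d) -30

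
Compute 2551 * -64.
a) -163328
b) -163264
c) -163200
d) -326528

2551 * -64 = -163264
b) -163264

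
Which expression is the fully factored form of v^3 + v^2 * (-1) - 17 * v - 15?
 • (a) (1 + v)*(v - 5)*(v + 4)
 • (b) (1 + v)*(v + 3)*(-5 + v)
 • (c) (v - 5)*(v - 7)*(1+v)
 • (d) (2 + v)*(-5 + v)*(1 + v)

We need to factor v^3 + v^2 * (-1) - 17 * v - 15.
The factored form is (1 + v)*(v + 3)*(-5 + v).
b) (1 + v)*(v + 3)*(-5 + v)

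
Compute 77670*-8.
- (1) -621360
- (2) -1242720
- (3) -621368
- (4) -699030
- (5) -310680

77670 * -8 = -621360
1) -621360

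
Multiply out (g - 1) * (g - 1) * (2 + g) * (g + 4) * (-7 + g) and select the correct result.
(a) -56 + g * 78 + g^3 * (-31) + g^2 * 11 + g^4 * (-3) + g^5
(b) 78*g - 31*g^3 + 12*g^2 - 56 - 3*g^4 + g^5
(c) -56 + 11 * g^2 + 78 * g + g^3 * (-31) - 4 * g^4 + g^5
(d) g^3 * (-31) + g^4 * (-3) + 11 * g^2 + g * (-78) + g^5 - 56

Expanding (g - 1) * (g - 1) * (2 + g) * (g + 4) * (-7 + g):
= -56 + g * 78 + g^3 * (-31) + g^2 * 11 + g^4 * (-3) + g^5
a) -56 + g * 78 + g^3 * (-31) + g^2 * 11 + g^4 * (-3) + g^5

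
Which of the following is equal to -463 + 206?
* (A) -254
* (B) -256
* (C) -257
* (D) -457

-463 + 206 = -257
C) -257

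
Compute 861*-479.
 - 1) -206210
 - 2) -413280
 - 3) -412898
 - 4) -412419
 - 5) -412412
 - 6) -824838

861 * -479 = -412419
4) -412419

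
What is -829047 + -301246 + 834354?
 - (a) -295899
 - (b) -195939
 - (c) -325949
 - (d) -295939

First: -829047 + -301246 = -1130293
Then: -1130293 + 834354 = -295939
d) -295939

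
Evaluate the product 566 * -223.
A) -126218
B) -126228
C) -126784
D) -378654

566 * -223 = -126218
A) -126218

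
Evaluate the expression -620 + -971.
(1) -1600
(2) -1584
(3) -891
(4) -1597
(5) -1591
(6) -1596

-620 + -971 = -1591
5) -1591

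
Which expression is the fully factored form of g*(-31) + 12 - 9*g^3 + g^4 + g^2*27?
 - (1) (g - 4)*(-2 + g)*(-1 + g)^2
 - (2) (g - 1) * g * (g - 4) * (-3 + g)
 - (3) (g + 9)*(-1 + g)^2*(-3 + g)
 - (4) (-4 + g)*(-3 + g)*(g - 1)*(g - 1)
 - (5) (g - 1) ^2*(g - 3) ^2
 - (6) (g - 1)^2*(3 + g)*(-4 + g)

We need to factor g*(-31) + 12 - 9*g^3 + g^4 + g^2*27.
The factored form is (-4 + g)*(-3 + g)*(g - 1)*(g - 1).
4) (-4 + g)*(-3 + g)*(g - 1)*(g - 1)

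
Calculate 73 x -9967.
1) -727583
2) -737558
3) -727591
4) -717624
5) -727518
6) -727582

73 * -9967 = -727591
3) -727591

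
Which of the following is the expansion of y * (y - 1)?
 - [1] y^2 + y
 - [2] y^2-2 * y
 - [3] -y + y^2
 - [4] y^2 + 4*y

Expanding y * (y - 1):
= -y + y^2
3) -y + y^2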